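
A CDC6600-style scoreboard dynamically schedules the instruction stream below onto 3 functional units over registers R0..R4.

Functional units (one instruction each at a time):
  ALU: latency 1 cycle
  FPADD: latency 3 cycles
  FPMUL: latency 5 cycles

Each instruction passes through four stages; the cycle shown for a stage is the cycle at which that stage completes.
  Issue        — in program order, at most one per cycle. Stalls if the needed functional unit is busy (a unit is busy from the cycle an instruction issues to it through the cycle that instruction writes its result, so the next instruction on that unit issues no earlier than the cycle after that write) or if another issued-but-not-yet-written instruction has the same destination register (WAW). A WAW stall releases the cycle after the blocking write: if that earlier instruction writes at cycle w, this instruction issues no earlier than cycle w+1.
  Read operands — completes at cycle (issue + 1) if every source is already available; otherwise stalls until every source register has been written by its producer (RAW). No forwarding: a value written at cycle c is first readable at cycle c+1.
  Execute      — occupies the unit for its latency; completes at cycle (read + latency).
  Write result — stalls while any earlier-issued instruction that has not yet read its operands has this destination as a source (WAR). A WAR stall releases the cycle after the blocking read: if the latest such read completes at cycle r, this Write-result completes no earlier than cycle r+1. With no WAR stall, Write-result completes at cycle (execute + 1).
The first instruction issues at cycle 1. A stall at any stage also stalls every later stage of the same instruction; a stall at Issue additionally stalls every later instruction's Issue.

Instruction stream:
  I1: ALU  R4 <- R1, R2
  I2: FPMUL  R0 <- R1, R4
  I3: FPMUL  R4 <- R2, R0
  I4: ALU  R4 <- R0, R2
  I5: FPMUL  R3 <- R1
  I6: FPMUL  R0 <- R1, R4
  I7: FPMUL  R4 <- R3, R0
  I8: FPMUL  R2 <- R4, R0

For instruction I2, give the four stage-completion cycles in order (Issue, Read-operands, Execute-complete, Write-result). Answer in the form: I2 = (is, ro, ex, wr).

I2 = (2, 5, 10, 11)

c1: I1→ALU
c2: I1 RO, I2→FPMUL
c3: I1 EX
c4: I1 WR R4
c5: I2 RO
c10: I2 EX
c11: I2 WR R0
c12: I3→FPMUL
c13: I3 RO
c18: I3 EX
c19: I3 WR R4
c20: I4→ALU
c21: I4 RO, I5→FPMUL
c22: I4 EX, I5 RO
c23: I4 WR R4
c27: I5 EX
c28: I5 WR R3
c29: I6→FPMUL
c30: I6 RO
c35: I6 EX
c36: I6 WR R0
c37: I7→FPMUL
c38: I7 RO
c43: I7 EX
c44: I7 WR R4
c45: I8→FPMUL
c46: I8 RO
c51: I8 EX
c52: I8 WR R2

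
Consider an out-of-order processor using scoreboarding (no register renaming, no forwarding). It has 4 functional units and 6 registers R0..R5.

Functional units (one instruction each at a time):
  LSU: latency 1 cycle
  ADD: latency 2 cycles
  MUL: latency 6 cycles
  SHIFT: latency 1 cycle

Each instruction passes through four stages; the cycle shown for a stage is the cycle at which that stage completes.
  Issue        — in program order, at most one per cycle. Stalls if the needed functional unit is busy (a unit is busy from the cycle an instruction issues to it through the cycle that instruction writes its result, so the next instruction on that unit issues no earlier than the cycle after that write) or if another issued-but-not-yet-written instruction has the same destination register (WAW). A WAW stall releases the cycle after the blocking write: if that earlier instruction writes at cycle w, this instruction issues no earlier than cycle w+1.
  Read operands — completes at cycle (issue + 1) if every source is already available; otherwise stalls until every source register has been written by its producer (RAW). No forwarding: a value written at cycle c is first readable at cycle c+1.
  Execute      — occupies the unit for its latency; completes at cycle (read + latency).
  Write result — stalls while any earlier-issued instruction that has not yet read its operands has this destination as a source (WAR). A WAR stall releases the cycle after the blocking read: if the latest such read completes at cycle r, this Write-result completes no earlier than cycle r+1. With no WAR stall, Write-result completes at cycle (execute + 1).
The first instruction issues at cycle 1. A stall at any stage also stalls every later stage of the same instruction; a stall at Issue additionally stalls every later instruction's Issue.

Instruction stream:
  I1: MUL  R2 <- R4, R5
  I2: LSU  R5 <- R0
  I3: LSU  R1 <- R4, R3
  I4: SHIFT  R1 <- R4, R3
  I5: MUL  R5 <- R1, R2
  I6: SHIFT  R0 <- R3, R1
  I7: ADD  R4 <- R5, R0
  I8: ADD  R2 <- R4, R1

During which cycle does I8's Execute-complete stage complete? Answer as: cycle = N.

cycle = 29

[1] I1→MUL
[2] I1 RO, I2→LSU
[3] I2 RO
[4] I2 EX
[5] I2 WR R5
[6] I3→LSU
[7] I3 RO
[8] I1 EX, I3 EX
[9] I1 WR R2, I3 WR R1
[10] I4→SHIFT
[11] I4 RO, I5→MUL
[12] I4 EX
[13] I4 WR R1
[14] I5 RO, I6→SHIFT
[15] I6 RO, I7→ADD
[16] I6 EX
[17] I6 WR R0
[20] I5 EX
[21] I5 WR R5
[22] I7 RO
[24] I7 EX
[25] I7 WR R4
[26] I8→ADD
[27] I8 RO
[29] I8 EX
[30] I8 WR R2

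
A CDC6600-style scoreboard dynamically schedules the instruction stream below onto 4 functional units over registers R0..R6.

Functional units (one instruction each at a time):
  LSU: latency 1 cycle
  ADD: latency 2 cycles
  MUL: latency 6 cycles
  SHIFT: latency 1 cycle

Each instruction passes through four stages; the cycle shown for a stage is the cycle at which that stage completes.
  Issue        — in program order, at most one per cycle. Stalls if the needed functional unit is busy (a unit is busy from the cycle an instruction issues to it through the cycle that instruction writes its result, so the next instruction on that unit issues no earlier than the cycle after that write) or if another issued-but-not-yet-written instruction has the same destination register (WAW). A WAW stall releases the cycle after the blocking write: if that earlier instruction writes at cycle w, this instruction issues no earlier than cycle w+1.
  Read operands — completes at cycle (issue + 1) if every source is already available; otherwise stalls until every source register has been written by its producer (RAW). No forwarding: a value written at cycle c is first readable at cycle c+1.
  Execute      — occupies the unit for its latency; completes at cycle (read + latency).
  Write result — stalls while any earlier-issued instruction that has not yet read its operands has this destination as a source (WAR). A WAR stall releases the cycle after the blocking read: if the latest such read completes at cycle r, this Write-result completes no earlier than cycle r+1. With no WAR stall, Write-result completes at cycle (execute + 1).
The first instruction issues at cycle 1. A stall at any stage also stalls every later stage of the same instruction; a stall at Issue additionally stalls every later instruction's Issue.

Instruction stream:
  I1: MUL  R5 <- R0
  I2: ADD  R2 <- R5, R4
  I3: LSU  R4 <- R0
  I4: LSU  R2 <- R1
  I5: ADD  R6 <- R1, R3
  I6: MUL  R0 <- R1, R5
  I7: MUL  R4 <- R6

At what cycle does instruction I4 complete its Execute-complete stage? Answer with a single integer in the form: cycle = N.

cycle = 16

[1] I1 issues→MUL
[2] I1 reads | I2 issues→ADD
[3] I3 issues→LSU
[4] I3 reads
[5] I3 exec-done
[8] I1 exec-done
[9] I1 writes R5
[10] I2 reads
[11] I3 writes R4
[12] I2 exec-done
[13] I2 writes R2
[14] I4 issues→LSU
[15] I4 reads | I5 issues→ADD
[16] I4 exec-done | I5 reads | I6 issues→MUL
[17] I4 writes R2 | I6 reads
[18] I5 exec-done
[19] I5 writes R6
[23] I6 exec-done
[24] I6 writes R0
[25] I7 issues→MUL
[26] I7 reads
[32] I7 exec-done
[33] I7 writes R4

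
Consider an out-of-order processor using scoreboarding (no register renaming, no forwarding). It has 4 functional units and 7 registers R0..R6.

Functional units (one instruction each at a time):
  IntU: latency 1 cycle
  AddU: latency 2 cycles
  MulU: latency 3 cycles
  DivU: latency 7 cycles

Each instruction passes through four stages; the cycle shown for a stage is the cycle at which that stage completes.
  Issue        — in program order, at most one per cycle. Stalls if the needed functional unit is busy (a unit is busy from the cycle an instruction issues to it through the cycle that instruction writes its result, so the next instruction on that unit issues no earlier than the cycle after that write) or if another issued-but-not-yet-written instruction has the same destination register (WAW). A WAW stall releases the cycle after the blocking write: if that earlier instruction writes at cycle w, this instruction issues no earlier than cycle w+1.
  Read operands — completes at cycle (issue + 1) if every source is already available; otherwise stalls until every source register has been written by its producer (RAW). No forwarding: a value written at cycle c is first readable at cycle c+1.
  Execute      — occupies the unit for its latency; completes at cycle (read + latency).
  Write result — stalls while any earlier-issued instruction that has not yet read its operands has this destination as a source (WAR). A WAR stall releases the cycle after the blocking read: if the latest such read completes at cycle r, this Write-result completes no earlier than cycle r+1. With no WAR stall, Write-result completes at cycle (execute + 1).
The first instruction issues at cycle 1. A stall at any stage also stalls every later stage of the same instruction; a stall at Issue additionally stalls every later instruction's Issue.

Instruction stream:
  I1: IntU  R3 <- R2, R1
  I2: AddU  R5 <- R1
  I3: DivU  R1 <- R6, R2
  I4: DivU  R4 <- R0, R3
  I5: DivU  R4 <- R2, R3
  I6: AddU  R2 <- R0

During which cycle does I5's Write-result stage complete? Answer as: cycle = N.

[1] I1 dispatched to IntU
[2] I1 operands ready; I2 dispatched to AddU
[3] I1 complete; I2 operands ready; I3 dispatched to DivU
[4] R3←I1; I3 operands ready
[5] I2 complete
[6] R5←I2
[11] I3 complete
[12] R1←I3
[13] I4 dispatched to DivU
[14] I4 operands ready
[21] I4 complete
[22] R4←I4
[23] I5 dispatched to DivU
[24] I5 operands ready; I6 dispatched to AddU
[25] I6 operands ready
[27] I6 complete
[28] R2←I6
[31] I5 complete
[32] R4←I5

cycle = 32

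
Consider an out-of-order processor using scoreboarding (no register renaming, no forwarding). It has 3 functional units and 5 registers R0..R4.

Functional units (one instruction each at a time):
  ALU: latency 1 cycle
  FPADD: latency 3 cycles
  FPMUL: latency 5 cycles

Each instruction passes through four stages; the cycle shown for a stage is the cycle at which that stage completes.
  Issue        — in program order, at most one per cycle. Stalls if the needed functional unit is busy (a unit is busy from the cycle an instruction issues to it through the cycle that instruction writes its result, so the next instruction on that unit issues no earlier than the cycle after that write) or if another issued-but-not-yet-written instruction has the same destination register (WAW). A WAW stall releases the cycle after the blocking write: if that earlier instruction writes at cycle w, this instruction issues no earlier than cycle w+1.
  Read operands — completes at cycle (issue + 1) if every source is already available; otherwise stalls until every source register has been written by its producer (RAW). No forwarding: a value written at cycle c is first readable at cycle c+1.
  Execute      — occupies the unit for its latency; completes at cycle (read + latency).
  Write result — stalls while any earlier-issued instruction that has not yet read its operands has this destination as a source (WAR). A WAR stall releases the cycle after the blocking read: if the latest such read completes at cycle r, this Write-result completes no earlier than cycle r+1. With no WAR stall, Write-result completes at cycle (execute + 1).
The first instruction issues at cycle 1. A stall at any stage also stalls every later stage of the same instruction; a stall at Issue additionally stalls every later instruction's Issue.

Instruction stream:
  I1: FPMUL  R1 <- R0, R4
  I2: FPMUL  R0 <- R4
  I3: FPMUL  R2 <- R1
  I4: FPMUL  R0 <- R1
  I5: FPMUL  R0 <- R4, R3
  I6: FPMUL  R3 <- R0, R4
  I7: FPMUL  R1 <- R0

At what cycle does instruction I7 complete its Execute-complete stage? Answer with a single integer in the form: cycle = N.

  I1 | 1 | 2 | 7 | 8
  I2 | 9 | 10 | 15 | 16   struct: FPMUL busy until I1 writes@8
  I3 | 17 | 18 | 23 | 24   struct: FPMUL busy until I2 writes@16
  I4 | 25 | 26 | 31 | 32   struct: FPMUL busy until I3 writes@24
  I5 | 33 | 34 | 39 | 40   struct: FPMUL busy until I4 writes@32
  I6 | 41 | 42 | 47 | 48   struct: FPMUL busy until I5 writes@40
  I7 | 49 | 50 | 55 | 56   struct: FPMUL busy until I6 writes@48

cycle = 55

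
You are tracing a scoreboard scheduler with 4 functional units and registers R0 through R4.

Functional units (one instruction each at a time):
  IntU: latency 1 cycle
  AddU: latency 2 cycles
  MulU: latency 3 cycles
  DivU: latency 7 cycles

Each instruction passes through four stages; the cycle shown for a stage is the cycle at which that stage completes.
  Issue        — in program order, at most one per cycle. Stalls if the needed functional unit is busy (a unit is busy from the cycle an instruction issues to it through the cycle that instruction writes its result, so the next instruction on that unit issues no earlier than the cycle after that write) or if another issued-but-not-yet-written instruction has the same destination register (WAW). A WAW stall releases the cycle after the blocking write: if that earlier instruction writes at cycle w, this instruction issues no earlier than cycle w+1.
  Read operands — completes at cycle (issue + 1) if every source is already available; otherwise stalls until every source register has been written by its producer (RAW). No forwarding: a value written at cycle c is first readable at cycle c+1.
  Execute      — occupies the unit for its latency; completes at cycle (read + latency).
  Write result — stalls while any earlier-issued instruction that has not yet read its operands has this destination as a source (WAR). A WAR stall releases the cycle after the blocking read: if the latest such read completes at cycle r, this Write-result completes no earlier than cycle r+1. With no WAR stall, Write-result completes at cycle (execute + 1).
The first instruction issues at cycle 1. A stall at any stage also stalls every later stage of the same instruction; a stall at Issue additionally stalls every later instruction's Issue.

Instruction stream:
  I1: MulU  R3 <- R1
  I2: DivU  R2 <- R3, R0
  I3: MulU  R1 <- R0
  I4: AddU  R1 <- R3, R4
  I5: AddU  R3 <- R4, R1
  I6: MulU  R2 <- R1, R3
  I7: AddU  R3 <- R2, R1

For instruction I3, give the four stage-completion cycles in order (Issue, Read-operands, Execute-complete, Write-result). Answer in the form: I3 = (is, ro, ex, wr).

I3 = (7, 8, 11, 12)

[1] I1 dispatched to MulU
[2] I1 operands ready; I2 dispatched to DivU
[5] I1 complete
[6] R3←I1
[7] I2 operands ready; I3 dispatched to MulU
[8] I3 operands ready
[11] I3 complete
[12] R1←I3
[13] I4 dispatched to AddU
[14] I2 complete; I4 operands ready
[15] R2←I2
[16] I4 complete
[17] R1←I4
[18] I5 dispatched to AddU
[19] I5 operands ready; I6 dispatched to MulU
[21] I5 complete
[22] R3←I5
[23] I6 operands ready; I7 dispatched to AddU
[26] I6 complete
[27] R2←I6
[28] I7 operands ready
[30] I7 complete
[31] R3←I7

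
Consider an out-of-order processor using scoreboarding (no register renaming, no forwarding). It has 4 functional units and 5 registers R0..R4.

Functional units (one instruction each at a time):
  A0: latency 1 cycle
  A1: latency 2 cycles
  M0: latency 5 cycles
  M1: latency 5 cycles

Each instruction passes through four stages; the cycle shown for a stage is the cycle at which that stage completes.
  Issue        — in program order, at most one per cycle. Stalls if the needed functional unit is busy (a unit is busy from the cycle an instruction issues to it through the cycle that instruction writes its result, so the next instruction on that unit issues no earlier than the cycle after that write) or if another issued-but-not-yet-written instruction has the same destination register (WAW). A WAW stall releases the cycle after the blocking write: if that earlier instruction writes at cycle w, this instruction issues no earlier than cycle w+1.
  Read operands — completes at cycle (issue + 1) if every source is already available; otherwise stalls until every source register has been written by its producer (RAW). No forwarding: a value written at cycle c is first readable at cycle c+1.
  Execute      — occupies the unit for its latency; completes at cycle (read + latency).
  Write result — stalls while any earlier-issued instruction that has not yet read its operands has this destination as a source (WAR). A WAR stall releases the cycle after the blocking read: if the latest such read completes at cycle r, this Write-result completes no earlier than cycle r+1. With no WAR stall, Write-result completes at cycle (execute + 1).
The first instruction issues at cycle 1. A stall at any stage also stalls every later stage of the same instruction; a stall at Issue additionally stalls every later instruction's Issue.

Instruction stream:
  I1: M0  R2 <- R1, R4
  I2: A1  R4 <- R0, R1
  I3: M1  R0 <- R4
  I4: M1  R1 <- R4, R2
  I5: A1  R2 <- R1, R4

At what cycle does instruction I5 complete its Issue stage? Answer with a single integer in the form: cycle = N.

[1] I1 issues→M0
[2] I1 reads · I2 issues→A1
[3] I2 reads · I3 issues→M1
[5] I2 exec-done
[6] I2 writes R4
[7] I1 exec-done · I3 reads
[8] I1 writes R2
[12] I3 exec-done
[13] I3 writes R0
[14] I4 issues→M1
[15] I4 reads · I5 issues→A1
[20] I4 exec-done
[21] I4 writes R1
[22] I5 reads
[24] I5 exec-done
[25] I5 writes R2

cycle = 15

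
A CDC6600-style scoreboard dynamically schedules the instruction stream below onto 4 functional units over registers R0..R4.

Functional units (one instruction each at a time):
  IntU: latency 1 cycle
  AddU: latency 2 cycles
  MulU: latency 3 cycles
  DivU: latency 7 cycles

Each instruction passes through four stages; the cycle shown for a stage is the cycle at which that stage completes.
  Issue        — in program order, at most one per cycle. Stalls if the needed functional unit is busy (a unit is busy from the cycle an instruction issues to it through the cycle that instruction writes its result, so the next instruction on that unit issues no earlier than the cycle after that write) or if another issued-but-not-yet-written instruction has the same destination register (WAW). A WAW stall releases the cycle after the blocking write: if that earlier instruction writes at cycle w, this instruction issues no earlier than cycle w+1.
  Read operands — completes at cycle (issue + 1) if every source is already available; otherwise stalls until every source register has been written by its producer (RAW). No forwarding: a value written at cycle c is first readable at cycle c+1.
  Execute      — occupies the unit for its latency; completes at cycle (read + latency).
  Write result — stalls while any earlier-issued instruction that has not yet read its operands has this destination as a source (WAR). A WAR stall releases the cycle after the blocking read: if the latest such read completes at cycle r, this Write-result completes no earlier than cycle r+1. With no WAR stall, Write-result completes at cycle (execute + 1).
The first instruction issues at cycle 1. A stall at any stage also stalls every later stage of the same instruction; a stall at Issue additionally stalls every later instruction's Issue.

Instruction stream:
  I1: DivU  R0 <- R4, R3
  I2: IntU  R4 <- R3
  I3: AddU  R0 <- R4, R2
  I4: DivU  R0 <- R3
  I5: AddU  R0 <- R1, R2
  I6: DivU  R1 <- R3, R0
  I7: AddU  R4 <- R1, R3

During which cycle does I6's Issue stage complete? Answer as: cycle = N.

cycle = 27

c1: I1 issues→DivU
c2: I1 reads, I2 issues→IntU
c3: I2 reads
c4: I2 exec-done
c5: I2 writes R4
c9: I1 exec-done
c10: I1 writes R0
c11: I3 issues→AddU
c12: I3 reads
c14: I3 exec-done
c15: I3 writes R0
c16: I4 issues→DivU
c17: I4 reads
c24: I4 exec-done
c25: I4 writes R0
c26: I5 issues→AddU
c27: I5 reads, I6 issues→DivU
c29: I5 exec-done
c30: I5 writes R0
c31: I6 reads, I7 issues→AddU
c38: I6 exec-done
c39: I6 writes R1
c40: I7 reads
c42: I7 exec-done
c43: I7 writes R4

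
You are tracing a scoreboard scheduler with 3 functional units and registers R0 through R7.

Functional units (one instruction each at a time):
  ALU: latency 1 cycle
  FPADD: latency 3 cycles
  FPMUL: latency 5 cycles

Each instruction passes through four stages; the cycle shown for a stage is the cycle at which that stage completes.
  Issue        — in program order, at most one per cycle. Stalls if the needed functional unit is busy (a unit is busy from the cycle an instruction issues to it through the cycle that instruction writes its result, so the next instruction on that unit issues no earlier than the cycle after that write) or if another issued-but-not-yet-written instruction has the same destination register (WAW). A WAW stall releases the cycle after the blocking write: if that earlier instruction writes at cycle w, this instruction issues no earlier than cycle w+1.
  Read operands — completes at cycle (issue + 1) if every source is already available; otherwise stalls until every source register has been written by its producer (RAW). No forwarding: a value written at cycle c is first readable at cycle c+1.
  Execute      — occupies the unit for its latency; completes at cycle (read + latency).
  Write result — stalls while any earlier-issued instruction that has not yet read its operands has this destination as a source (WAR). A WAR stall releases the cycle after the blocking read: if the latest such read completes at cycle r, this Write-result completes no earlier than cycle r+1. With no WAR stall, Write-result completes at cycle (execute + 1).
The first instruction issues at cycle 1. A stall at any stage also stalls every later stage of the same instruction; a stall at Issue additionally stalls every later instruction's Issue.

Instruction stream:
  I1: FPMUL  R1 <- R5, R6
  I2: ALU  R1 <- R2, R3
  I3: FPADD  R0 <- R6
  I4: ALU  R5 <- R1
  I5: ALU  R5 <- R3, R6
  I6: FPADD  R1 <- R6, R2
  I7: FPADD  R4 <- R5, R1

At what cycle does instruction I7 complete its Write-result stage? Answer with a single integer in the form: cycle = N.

cycle = 29

[I1] 1/2/7/8
[I2] 9/10/11/12  (WAW R1: wait I1 write@8)
[I3] 10/11/14/15
[I4] 13/14/15/16  (struct: ALU busy until I2 writes@12)
[I5] 17/18/19/20  (struct: ALU busy until I4 writes@16)
[I6] 18/19/22/23
[I7] 24/25/28/29  (struct: FPADD busy until I6 writes@23)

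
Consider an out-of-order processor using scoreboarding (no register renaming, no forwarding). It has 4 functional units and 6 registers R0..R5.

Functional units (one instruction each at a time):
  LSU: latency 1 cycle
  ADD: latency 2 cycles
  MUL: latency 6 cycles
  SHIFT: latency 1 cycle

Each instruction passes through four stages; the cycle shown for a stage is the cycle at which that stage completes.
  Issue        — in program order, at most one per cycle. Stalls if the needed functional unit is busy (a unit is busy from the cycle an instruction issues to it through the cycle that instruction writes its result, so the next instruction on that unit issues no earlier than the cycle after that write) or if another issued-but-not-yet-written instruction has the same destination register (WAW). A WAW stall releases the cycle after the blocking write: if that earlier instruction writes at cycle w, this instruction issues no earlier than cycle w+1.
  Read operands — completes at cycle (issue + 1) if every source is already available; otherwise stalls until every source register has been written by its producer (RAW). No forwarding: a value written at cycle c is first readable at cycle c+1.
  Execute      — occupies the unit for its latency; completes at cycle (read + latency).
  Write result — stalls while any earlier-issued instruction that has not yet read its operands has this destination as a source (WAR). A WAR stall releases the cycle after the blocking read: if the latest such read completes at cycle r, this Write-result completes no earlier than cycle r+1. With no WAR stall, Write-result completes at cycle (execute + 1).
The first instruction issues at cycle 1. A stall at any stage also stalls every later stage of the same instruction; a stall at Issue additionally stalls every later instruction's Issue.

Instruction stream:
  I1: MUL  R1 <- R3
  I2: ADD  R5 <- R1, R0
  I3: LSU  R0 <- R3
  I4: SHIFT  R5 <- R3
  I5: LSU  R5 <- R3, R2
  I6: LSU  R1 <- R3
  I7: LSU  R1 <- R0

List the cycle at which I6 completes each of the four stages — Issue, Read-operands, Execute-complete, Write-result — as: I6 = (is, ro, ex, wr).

I6 = (22, 23, 24, 25)

c1: issue I1 (MUL)
c2: I1 read-ops | issue I2 (ADD)
c3: issue I3 (LSU)
c4: I3 read-ops
c5: I3 finished on LSU
c8: I1 finished on MUL
c9: I1→R1
c10: I2 read-ops
c11: I3→R0
c12: I2 finished on ADD
c13: I2→R5
c14: issue I4 (SHIFT)
c15: I4 read-ops
c16: I4 finished on SHIFT
c17: I4→R5
c18: issue I5 (LSU)
c19: I5 read-ops
c20: I5 finished on LSU
c21: I5→R5
c22: issue I6 (LSU)
c23: I6 read-ops
c24: I6 finished on LSU
c25: I6→R1
c26: issue I7 (LSU)
c27: I7 read-ops
c28: I7 finished on LSU
c29: I7→R1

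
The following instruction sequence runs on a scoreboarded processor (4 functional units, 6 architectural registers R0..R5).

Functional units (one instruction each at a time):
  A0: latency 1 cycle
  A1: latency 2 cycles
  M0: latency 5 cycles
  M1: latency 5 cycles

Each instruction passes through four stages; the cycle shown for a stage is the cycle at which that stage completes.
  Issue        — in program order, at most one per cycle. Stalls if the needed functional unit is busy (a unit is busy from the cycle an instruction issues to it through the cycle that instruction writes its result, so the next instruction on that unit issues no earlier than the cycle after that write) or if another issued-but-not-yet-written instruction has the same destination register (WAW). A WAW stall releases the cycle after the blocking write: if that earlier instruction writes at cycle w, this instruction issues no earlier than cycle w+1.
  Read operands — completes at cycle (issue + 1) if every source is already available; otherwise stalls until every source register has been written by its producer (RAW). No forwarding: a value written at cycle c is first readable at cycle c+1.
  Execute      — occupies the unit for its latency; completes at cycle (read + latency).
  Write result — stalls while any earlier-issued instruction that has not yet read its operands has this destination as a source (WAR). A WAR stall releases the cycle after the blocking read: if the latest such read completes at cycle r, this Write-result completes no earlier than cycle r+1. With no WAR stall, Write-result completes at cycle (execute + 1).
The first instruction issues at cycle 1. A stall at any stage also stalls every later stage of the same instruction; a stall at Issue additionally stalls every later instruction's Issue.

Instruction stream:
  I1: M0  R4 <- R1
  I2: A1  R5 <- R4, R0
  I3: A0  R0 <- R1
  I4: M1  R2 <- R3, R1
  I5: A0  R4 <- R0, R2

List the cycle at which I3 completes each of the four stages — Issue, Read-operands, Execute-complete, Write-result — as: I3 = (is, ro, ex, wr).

I3 = (3, 4, 5, 10)

c1: issue I1 (M0)
c2: I1 read-ops · issue I2 (A1)
c3: issue I3 (A0)
c4: I3 read-ops · issue I4 (M1)
c5: I3 finished on A0 · I4 read-ops
c7: I1 finished on M0
c8: I1→R4
c9: I2 read-ops
c10: I3→R0 · I4 finished on M1
c11: I2 finished on A1 · I4→R2 · issue I5 (A0)
c12: I2→R5 · I5 read-ops
c13: I5 finished on A0
c14: I5→R4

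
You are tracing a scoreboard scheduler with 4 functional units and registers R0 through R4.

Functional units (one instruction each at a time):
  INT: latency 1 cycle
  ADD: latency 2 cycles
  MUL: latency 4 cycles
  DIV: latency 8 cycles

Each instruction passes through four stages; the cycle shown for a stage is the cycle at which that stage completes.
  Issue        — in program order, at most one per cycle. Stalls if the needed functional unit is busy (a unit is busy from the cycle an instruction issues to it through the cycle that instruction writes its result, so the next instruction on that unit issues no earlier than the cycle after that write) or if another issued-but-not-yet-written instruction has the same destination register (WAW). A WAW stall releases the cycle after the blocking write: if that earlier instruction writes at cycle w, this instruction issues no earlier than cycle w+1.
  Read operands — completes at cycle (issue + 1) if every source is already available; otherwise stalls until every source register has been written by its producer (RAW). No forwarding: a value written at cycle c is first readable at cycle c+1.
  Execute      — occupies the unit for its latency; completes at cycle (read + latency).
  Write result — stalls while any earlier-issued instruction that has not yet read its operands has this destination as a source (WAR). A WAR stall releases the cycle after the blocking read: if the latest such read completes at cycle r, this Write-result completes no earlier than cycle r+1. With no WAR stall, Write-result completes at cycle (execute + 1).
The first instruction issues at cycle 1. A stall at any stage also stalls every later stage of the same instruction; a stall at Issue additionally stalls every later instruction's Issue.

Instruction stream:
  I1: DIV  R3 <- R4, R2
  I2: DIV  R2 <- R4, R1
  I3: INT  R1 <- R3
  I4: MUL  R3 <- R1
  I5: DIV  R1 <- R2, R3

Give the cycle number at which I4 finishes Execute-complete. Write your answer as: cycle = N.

[1] I1 issues→DIV
[2] I1 reads
[10] I1 exec-done
[11] I1 writes R3
[12] I2 issues→DIV
[13] I2 reads · I3 issues→INT
[14] I3 reads · I4 issues→MUL
[15] I3 exec-done
[16] I3 writes R1
[17] I4 reads
[21] I2 exec-done · I4 exec-done
[22] I2 writes R2 · I4 writes R3
[23] I5 issues→DIV
[24] I5 reads
[32] I5 exec-done
[33] I5 writes R1

cycle = 21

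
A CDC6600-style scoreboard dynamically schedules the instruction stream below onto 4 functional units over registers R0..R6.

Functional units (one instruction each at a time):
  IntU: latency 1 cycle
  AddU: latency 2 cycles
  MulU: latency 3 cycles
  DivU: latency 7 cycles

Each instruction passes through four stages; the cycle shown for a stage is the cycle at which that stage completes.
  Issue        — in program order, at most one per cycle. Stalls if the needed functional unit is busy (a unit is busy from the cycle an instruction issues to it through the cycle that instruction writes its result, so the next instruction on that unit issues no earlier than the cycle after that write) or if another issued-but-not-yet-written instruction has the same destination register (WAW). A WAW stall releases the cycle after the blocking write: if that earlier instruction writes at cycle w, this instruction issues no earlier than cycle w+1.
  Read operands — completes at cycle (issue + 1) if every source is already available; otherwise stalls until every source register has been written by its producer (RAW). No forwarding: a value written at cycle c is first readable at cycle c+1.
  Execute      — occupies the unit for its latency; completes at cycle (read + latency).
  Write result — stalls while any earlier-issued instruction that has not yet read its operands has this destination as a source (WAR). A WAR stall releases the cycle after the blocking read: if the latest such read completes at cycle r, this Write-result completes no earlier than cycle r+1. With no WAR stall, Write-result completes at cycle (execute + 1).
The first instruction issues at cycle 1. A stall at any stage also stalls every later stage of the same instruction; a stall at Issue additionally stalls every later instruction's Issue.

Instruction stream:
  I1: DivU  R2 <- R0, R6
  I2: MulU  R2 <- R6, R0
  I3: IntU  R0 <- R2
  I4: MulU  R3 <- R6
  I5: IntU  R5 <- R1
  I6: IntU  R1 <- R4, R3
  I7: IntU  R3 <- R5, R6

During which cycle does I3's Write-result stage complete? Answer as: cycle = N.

[I1] 1/2/9/10
[I2] 11/12/15/16  (WAW R2: wait I1 write@10)
[I3] 12/17/18/19  (RAW R2: wait I2 write@16)
[I4] 17/18/21/22  (struct: MulU busy until I2 writes@16)
[I5] 20/21/22/23  (struct: IntU busy until I3 writes@19)
[I6] 24/25/26/27  (struct: IntU busy until I5 writes@23)
[I7] 28/29/30/31  (struct: IntU busy until I6 writes@27)

cycle = 19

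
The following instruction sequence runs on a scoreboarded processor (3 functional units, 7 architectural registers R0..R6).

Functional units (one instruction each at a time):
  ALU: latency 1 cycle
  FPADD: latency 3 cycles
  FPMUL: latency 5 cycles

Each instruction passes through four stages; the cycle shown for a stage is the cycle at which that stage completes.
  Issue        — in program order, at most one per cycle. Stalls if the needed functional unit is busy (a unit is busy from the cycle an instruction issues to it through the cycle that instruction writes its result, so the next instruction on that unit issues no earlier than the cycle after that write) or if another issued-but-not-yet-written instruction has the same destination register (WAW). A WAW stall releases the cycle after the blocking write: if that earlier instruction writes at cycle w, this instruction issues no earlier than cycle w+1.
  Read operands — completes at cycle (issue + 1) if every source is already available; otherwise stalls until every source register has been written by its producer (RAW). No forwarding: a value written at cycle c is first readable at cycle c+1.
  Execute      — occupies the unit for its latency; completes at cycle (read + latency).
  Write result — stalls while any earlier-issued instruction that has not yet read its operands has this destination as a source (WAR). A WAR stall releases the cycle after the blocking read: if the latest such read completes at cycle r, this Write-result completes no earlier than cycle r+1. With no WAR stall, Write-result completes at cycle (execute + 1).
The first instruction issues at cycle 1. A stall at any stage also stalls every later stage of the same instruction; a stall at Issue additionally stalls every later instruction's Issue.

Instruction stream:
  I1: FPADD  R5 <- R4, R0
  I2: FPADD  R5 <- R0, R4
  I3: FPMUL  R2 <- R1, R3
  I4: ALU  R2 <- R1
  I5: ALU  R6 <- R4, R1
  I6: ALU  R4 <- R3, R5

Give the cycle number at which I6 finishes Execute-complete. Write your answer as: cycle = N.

1) issue 1, read 2, done 5, write 6
2) issue 7, read 8, done 11, write 12  <struct: FPADD busy until I1 writes@6>
3) issue 8, read 9, done 14, write 15
4) issue 16, read 17, done 18, write 19  <WAW R2: wait I3 write@15>
5) issue 20, read 21, done 22, write 23  <struct: ALU busy until I4 writes@19>
6) issue 24, read 25, done 26, write 27  <struct: ALU busy until I5 writes@23>

cycle = 26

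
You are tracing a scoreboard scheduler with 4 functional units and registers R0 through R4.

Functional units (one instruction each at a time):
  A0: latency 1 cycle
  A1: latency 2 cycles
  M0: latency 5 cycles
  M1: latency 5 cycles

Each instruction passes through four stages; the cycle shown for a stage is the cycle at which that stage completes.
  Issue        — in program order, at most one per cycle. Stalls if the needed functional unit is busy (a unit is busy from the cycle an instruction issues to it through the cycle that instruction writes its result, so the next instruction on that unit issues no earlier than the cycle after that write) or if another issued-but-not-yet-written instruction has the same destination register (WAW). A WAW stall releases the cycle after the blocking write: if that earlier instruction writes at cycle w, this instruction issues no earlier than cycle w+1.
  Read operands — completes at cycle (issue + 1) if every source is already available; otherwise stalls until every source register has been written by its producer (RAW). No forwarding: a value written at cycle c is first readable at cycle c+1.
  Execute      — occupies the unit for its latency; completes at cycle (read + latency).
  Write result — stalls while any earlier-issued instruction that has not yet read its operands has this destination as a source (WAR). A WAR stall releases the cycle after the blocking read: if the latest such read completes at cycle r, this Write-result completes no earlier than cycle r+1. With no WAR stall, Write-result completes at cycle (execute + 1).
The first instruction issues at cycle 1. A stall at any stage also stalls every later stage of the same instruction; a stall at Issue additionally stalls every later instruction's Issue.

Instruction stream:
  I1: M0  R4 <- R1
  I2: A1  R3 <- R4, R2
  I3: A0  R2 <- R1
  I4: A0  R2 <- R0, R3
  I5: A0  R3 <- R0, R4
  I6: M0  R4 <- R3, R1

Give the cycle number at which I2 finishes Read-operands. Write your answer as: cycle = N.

cycle = 9

I1: IS=1 RO=2 EX=7 WR=8
I2: IS=2 RO=9 EX=11 WR=12  [RAW R4: wait I1 write@8]
I3: IS=3 RO=4 EX=5 WR=10  [WAR R2: wait I2 read@9]
I4: IS=11 RO=13 EX=14 WR=15  [struct: A0 busy until I3 writes@10; RAW R3: wait I2 write@12]
I5: IS=16 RO=17 EX=18 WR=19  [struct: A0 busy until I4 writes@15]
I6: IS=17 RO=20 EX=25 WR=26  [RAW R3: wait I5 write@19]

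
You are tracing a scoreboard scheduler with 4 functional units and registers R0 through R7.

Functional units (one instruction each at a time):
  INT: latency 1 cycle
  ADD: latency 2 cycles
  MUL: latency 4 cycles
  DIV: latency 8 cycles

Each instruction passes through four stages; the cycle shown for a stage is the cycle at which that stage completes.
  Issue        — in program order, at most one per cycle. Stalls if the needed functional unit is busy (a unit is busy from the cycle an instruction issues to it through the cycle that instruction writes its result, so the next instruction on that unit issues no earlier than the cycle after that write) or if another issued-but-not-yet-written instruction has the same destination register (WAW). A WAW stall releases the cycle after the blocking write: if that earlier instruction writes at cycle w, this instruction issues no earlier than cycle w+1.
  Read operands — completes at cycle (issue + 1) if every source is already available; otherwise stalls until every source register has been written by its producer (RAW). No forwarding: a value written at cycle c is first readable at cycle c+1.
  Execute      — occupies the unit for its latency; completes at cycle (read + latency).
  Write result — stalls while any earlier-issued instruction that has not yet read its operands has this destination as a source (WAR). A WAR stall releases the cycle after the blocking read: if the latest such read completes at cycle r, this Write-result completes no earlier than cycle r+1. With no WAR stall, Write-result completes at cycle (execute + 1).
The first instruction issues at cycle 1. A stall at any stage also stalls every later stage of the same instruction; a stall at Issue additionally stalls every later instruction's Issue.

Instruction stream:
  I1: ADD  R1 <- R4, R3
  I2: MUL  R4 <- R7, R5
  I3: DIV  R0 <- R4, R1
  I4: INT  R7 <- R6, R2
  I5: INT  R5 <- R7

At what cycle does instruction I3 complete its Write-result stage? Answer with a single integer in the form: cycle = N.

cycle = 18

  I1 | 1 | 2 | 4 | 5
  I2 | 2 | 3 | 7 | 8
  I3 | 3 | 9 | 17 | 18   RAW R4: wait I2 write@8
  I4 | 4 | 5 | 6 | 7
  I5 | 8 | 9 | 10 | 11   struct: INT busy until I4 writes@7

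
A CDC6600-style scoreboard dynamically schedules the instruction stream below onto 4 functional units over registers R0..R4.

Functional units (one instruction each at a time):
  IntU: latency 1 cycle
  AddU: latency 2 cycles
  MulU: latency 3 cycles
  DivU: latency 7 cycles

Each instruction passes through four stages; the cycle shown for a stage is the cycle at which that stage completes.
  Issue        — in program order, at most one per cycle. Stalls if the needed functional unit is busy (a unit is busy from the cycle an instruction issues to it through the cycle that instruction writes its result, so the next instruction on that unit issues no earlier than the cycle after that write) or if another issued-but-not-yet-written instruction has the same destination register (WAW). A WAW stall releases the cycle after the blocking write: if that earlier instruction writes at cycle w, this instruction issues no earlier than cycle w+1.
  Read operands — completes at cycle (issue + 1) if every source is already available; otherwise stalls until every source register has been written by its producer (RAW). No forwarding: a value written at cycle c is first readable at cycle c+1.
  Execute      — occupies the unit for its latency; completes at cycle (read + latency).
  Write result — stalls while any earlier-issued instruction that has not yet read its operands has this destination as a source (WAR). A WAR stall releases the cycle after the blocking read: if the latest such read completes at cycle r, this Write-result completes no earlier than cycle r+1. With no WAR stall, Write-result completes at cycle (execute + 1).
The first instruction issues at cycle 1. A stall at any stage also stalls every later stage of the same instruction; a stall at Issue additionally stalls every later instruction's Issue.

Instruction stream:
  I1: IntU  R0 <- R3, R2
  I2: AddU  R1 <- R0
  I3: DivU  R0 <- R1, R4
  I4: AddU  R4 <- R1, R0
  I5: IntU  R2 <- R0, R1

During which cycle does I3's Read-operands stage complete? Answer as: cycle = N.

cycle = 9

[I1] 1/2/3/4
[I2] 2/5/7/8  (RAW R0: wait I1 write@4)
[I3] 5/9/16/17  (WAW R0: wait I1 write@4; RAW R1: wait I2 write@8)
[I4] 9/18/20/21  (struct: AddU busy until I2 writes@8; RAW R0: wait I3 write@17)
[I5] 10/18/19/20  (RAW R0: wait I3 write@17)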